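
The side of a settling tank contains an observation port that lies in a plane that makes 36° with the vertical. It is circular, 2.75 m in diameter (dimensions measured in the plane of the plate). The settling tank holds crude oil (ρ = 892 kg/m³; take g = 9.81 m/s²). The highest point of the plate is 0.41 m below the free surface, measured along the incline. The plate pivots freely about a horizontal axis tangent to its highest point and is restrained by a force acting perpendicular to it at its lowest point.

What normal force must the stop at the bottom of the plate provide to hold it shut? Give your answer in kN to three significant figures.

γ = ρg = 892 × 9.81 / 1000 = 8.75052 kN/m³.
The plate makes 36° with the vertical, i.e. θ = 90° − 36° = 54° to the horizontal. Measuring y along the incline from the free-surface line, vertical depth h = y·sinθ with sinθ = 0.809017.
The centroid is at the centre, 1.375 m below the top of the plate, so y_c = 0.41 + 1.375 = 1.785 m and h_c = 1.785 × 0.809017 = 1.4441 m.
A = π(1.375)² = 5.93957 m².
Resultant F = γ·h_c·A = 8.75052 × 1.4441 × 5.93957 = 75.0561 kN.
I_c = πr⁴/4 = π × 1.375⁴/4 = 2.80738 m⁴.
Centre of pressure: y_p = y_c + I_c/(y_c·A) = 1.785 + 2.80738/(1.785 × 5.93957) = 1.785 + 0.264794 = 2.04979 m along the plane.
The resultant acts 1.375 + 0.264794 = 1.63979 m (along the plate) below the hinge at the top edge, so the moment about the hinge is M = F × 1.63979 = 75.0561 × 1.63979 = 123.076 kN·m.
A normal force at the bottom, 2.75 m from the hinge, must supply this moment: P = 123.076/2.75 = 44.7549 kN.

P ≈ 44.8 kN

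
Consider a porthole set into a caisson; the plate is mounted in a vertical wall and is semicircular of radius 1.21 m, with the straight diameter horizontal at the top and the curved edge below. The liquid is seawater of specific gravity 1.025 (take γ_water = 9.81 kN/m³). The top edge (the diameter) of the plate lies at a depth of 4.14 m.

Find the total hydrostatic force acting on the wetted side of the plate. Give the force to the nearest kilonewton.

γ = 1.025 × 9.81 = 10.05525 kN/m³.
The centroid of a semicircle lies 4r/(3π) = 0.51354 m from the diameter, here below the top edge, so the centroid depth is h_c = 4.14 + 0.51354 = 4.65354 m.
A = πr²/2 = π × 1.21²/2 = 2.2998 m².
Resultant F = γ·h_c·A = 10.05525 × 4.65354 × 2.2998 = 107.613 kN.

F ≈ 108 kN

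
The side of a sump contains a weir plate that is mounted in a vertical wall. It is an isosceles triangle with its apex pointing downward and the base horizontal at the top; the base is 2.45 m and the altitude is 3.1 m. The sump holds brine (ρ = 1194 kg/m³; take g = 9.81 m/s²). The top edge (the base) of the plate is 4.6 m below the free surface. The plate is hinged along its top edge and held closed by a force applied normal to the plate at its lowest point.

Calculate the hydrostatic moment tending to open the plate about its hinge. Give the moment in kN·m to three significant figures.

γ = ρg = 1194 × 9.81 / 1000 = 11.71314 kN/m³.
With the apex down, the centroid sits h/3 = 3.1/3 = 1.03333 m below the base (the top edge), so the centroid depth is h_c = 4.6 + 1.03333 = 5.63333 m.
A = ½ × 2.45 × 3.1 = 3.7975 m².
Resultant F = γ·h_c·A = 11.71314 × 5.63333 × 3.7975 = 250.574 kN.
I_c = b·h³/36 = 2.45 × 3.1³/36 = 2.02744 m⁴.
Centre of pressure: y_p = y_c + I_c/(y_c·A) = 5.63333 + 2.02744/(5.63333 × 3.7975) = 5.63333 + 0.0947731 = 5.7281 m along the plane.
The resultant acts 1.03333 + 0.0947731 = 1.1281 m (along the plate) below the hinge at the top edge, so the moment about the hinge is M = F × 1.1281 = 250.574 × 1.1281 = 282.673 kN·m.

M ≈ 283 kN·m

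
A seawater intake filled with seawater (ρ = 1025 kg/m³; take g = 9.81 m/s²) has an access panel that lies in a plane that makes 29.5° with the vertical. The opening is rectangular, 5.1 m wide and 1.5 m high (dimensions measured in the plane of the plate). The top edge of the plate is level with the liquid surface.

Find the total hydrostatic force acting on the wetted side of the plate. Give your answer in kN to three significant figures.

γ = ρg = 1025 × 9.81 / 1000 = 10.05525 kN/m³.
The plate makes 29.5° with the vertical, i.e. θ = 90° − 29.5° = 60.5° to the horizontal. Measuring y along the incline from the free-surface line, vertical depth h = y·sinθ with sinθ = 0.870356.
The centroid lies 1.5/2 = 0.75 m below the top edge, so y_c = 0.75 m and h_c = 0.75 × 0.870356 = 0.652767 m.
A = 5.1 × 1.5 = 7.65 m².
Resultant F = γ·h_c·A = 10.05525 × 0.652767 × 7.65 = 50.2126 kN.

F ≈ 50.2 kN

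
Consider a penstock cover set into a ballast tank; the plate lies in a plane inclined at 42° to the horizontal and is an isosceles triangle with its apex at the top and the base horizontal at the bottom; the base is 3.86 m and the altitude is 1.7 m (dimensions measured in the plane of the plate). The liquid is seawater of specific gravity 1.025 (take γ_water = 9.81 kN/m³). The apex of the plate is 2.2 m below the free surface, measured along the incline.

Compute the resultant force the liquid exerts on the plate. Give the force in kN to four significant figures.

F ≈ 73.58 kN

γ = 1.025 × 9.81 = 10.05525 kN/m³.
Let θ = 42° be the plate's angle to the horizontal; measure y along the incline from where the plane meets the free surface. Vertical depth h = y·sinθ with sinθ = 0.669131.
With the apex up, the centroid sits 2h/3 = 2 × 1.7/3 = 1.13333 m below the apex, so y_c = 2.2 + 1.13333 = 3.33333 m and h_c = 3.33333 × 0.669131 = 2.23043 m.
A = ½ × 3.86 × 1.7 = 3.281 m².
Resultant F = γ·h_c·A = 10.05525 × 2.23043 × 3.281 = 73.5847 kN.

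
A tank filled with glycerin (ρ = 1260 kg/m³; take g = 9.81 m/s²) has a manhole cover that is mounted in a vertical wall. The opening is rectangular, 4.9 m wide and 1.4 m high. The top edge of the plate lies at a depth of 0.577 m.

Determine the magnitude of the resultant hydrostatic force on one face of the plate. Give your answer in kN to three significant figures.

F ≈ 108 kN

γ = ρg = 1260 × 9.81 / 1000 = 12.3606 kN/m³.
The centroid lies 1.4/2 = 0.7 m below the top edge, so the centroid depth is h_c = 0.577 + 0.7 = 1.277 m.
A = 4.9 × 1.4 = 6.86 m².
Resultant F = γ·h_c·A = 12.3606 × 1.277 × 6.86 = 108.282 kN.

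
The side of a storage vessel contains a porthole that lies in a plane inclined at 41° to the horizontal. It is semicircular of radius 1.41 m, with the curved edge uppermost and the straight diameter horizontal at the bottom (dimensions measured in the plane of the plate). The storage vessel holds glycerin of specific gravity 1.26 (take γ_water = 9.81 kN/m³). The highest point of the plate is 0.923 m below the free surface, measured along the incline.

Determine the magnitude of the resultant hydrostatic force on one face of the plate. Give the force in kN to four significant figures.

F ≈ 43.93 kN

γ = 1.26 × 9.81 = 12.3606 kN/m³.
Let θ = 41° be the plate's angle to the horizontal; measure y along the incline from where the plane meets the free surface. Vertical depth h = y·sinθ with sinθ = 0.656059.
The centroid lies 4r/(3π) = 0.598423 m above the diameter, so r − 4r/(3π) = 1.41 − 0.598423 = 0.811577 m below the topmost point, so y_c = 0.923 + 0.811577 = 1.73458 m and h_c = 1.73458 × 0.656059 = 1.13799 m.
A = πr²/2 = π × 1.41²/2 = 3.1229 m².
Resultant F = γ·h_c·A = 12.3606 × 1.13799 × 3.1229 = 43.9275 kN.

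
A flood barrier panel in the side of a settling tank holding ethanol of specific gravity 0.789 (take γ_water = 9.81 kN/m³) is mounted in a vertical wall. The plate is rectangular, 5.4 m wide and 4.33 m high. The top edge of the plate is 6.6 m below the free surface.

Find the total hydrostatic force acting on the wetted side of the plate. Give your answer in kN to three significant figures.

F ≈ 1590 kN

γ = 0.789 × 9.81 = 7.74009 kN/m³.
The centroid lies 4.33/2 = 2.165 m below the top edge, so the centroid depth is h_c = 6.6 + 2.165 = 8.765 m.
A = 5.4 × 4.33 = 23.382 m².
Resultant F = γ·h_c·A = 7.74009 × 8.765 × 23.382 = 1586.28 kN.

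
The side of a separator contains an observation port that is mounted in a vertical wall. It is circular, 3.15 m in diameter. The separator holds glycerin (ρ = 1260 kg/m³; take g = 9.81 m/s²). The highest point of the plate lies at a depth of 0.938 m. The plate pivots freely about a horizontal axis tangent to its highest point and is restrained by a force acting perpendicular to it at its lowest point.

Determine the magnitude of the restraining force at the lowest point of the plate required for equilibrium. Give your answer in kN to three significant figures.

γ = ρg = 1260 × 9.81 / 1000 = 12.3606 kN/m³.
The centroid is at the centre, 1.575 m below the top of the plate, so the centroid depth is h_c = 0.938 + 1.575 = 2.513 m.
A = π(1.575)² = 7.79311 m².
Resultant F = γ·h_c·A = 12.3606 × 2.513 × 7.79311 = 242.071 kN.
I_c = πr⁴/4 = π × 1.575⁴/4 = 4.83295 m⁴.
Centre of pressure: y_p = y_c + I_c/(y_c·A) = 2.513 + 4.83295/(2.513 × 7.79311) = 2.513 + 0.246779 = 2.75978 m along the plane.
The resultant acts 1.575 + 0.246779 = 1.82178 m (along the plate) below the hinge at the top edge, so the moment about the hinge is M = F × 1.82178 = 242.071 × 1.82178 = 441 kN·m.
A normal force at the bottom, 3.15 m from the hinge, must supply this moment: P = 441/3.15 = 140 kN.

P ≈ 140 kN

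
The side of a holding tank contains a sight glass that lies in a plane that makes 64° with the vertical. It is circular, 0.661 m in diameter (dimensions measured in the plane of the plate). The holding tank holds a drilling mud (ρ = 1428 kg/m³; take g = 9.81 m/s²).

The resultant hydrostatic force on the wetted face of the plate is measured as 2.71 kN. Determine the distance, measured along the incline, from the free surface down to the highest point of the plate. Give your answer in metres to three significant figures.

γ = ρg = 1428 × 9.81 / 1000 = 14.00868 kN/m³.
A = π(0.3305)² = 0.343157 m².
From F = γ·h_c·A, the centroid depth is h_c = 2.71/(14.00868 × 0.343157) = 0.56374 m.
The plate makes 64° with the vertical, i.e. θ = 90° − 64° = 26° to the horizontal. Measuring y along the incline from the free-surface line, vertical depth h = y·sinθ with sinθ = 0.438371.
Along the incline, y_c = h_c/sinθ = 0.56374/0.438371 = 1.28599 m.
The centroid is at the centre, 0.3305 m below the top of the plate, so the highest point sits at y_top = 1.28599 − 0.3305 = 0.95549 m along the incline.

y_top ≈ 0.955 m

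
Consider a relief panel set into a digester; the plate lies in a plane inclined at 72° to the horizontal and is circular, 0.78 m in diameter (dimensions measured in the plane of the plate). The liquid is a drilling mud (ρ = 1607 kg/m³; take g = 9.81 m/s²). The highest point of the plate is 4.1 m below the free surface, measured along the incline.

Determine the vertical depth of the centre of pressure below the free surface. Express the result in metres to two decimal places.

h_p = 4.28 m

γ = ρg = 1607 × 9.81 / 1000 = 15.76467 kN/m³.
Let θ = 72° be the plate's angle to the horizontal; measure y along the incline from where the plane meets the free surface. Vertical depth h = y·sinθ with sinθ = 0.951057.
The centroid is at the centre, 0.39 m below the top of the plate, so y_c = 4.1 + 0.39 = 4.49 m and h_c = 4.49 × 0.951057 = 4.27025 m.
A = π(0.39)² = 0.477836 m².
Resultant F = γ·h_c·A = 15.76467 × 4.27025 × 0.477836 = 32.1675 kN.
I_c = πr⁴/4 = π × 0.39⁴/4 = 0.0181697 m⁴.
Centre of pressure: y_p = y_c + I_c/(y_c·A) = 4.49 + 0.0181697/(4.49 × 0.477836) = 4.49 + 0.00846881 = 4.49847 m along the plane.
Vertically, h_p = y_p·sinθ = 4.49847 × 0.951057 = 4.2783 m.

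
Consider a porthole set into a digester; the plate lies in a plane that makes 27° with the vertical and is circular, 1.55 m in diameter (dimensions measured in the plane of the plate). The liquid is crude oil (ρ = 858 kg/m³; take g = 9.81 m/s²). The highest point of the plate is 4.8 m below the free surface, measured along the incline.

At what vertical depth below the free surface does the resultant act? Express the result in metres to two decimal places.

h_p = 4.99 m

γ = ρg = 858 × 9.81 / 1000 = 8.41698 kN/m³.
The plate makes 27° with the vertical, i.e. θ = 90° − 27° = 63° to the horizontal. Measuring y along the incline from the free-surface line, vertical depth h = y·sinθ with sinθ = 0.891007.
The centroid is at the centre, 0.775 m below the top of the plate, so y_c = 4.8 + 0.775 = 5.575 m and h_c = 5.575 × 0.891007 = 4.96736 m.
A = π(0.775)² = 1.88692 m².
Resultant F = γ·h_c·A = 8.41698 × 4.96736 × 1.88692 = 78.8924 kN.
I_c = πr⁴/4 = π × 0.775⁴/4 = 0.283333 m⁴.
Centre of pressure: y_p = y_c + I_c/(y_c·A) = 5.575 + 0.283333/(5.575 × 1.88692) = 5.575 + 0.0269339 = 5.60193 m along the plane.
Vertically, h_p = y_p·sinθ = 5.60193 × 0.891007 = 4.99136 m.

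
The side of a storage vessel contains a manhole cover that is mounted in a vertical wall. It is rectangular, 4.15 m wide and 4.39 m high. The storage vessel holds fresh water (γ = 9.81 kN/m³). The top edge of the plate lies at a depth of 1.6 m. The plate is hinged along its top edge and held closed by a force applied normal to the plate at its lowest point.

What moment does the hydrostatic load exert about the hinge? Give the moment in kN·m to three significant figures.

M ≈ 1780 kN·m

γ = 9.81 kN/m³.
The centroid lies 4.39/2 = 2.195 m below the top edge, so the centroid depth is h_c = 1.6 + 2.195 = 3.795 m.
A = 4.15 × 4.39 = 18.2185 m².
Resultant F = γ·h_c·A = 9.81 × 3.795 × 18.2185 = 678.256 kN.
I_c = b·h³/12 = 4.15 × 4.39³/12 = 29.2591 m⁴.
Centre of pressure: y_p = y_c + I_c/(y_c·A) = 3.795 + 29.2591/(3.795 × 18.2185) = 3.795 + 0.423191 = 4.21819 m along the plane.
The resultant acts 2.195 + 0.423191 = 2.61819 m (along the plate) below the hinge at the top edge, so the moment about the hinge is M = F × 2.61819 = 678.256 × 2.61819 = 1775.8 kN·m.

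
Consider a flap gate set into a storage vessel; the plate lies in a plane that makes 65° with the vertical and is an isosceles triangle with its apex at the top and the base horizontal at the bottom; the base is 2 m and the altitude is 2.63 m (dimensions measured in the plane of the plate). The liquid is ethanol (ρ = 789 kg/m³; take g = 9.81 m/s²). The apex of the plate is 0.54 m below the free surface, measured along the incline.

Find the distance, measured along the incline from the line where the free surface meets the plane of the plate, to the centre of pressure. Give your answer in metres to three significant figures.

y_p = 2.46 m

γ = ρg = 789 × 9.81 / 1000 = 7.74009 kN/m³.
The plate makes 65° with the vertical, i.e. θ = 90° − 65° = 25° to the horizontal. Measuring y along the incline from the free-surface line, vertical depth h = y·sinθ with sinθ = 0.422618.
With the apex up, the centroid sits 2h/3 = 2 × 2.63/3 = 1.75333 m below the apex, so y_c = 0.54 + 1.75333 = 2.29333 m and h_c = 2.29333 × 0.422618 = 0.969203 m.
A = ½ × 2 × 2.63 = 2.63 m².
Resultant F = γ·h_c·A = 7.74009 × 0.969203 × 2.63 = 19.7295 kN.
I_c = b·h³/36 = 2 × 2.63³/36 = 1.01064 m⁴.
Centre of pressure: y_p = y_c + I_c/(y_c·A) = 2.29333 + 1.01064/(2.29333 × 2.63) = 2.29333 + 0.167561 = 2.46089 m along the plane.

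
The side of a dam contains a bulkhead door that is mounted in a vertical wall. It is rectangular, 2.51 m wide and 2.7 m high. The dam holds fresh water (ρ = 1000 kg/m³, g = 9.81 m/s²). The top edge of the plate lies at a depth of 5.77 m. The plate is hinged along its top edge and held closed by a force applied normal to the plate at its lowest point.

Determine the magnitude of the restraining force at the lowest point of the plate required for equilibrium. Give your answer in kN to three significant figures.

γ = ρg = 1000 × 9.81 = 9810 N/m³ = 9.81 kN/m³.
The centroid lies 2.7/2 = 1.35 m below the top edge, so the centroid depth is h_c = 5.77 + 1.35 = 7.12 m.
A = 2.51 × 2.7 = 6.777 m².
Resultant F = γ·h_c·A = 9.81 × 7.12 × 6.777 = 473.354 kN.
I_c = b·h³/12 = 2.51 × 2.7³/12 = 4.11703 m⁴.
Centre of pressure: y_p = y_c + I_c/(y_c·A) = 7.12 + 4.11703/(7.12 × 6.777) = 7.12 + 0.0853231 = 7.20532 m along the plane.
The resultant acts 1.35 + 0.0853231 = 1.43532 m (along the plate) below the hinge at the top edge, so the moment about the hinge is M = F × 1.43532 = 473.354 × 1.43532 = 679.414 kN·m.
A normal force at the bottom, 2.7 m from the hinge, must supply this moment: P = 679.414/2.7 = 251.635 kN.

P ≈ 252 kN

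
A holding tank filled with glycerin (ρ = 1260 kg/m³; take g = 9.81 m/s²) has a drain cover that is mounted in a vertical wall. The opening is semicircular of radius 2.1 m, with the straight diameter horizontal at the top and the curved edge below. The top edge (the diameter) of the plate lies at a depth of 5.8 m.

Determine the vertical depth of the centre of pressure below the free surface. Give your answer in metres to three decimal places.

γ = ρg = 1260 × 9.81 / 1000 = 12.3606 kN/m³.
The centroid of a semicircle lies 4r/(3π) = 0.891268 m from the diameter, here below the top edge, so the centroid depth is h_c = 5.8 + 0.891268 = 6.69127 m.
A = πr²/2 = π × 2.1²/2 = 6.92721 m².
Resultant F = γ·h_c·A = 12.3606 × 6.69127 × 6.92721 = 572.936 kN.
I_c = (π/8 − 8/(9π))·r⁴ = 0.109757 × 2.1⁴ = 2.13457 m⁴.
Centre of pressure: y_p = y_c + I_c/(y_c·A) = 6.69127 + 2.13457/(6.69127 × 6.92721) = 6.69127 + 0.0460515 = 6.73732 m along the plane.

h_p = 6.737 m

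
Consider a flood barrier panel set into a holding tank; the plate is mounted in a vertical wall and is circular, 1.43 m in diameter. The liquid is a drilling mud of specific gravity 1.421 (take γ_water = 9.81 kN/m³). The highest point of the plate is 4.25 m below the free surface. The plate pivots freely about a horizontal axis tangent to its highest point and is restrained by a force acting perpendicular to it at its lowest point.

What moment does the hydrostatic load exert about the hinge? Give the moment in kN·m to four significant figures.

M ≈ 82.34 kN·m

γ = 1.421 × 9.81 = 13.94001 kN/m³.
The centroid is at the centre, 0.715 m below the top of the plate, so the centroid depth is h_c = 4.25 + 0.715 = 4.965 m.
A = π(0.715)² = 1.60606 m².
Resultant F = γ·h_c·A = 13.94001 × 4.965 × 1.60606 = 111.159 kN.
I_c = πr⁴/4 = π × 0.715⁴/4 = 0.205265 m⁴.
Centre of pressure: y_p = y_c + I_c/(y_c·A) = 4.965 + 0.205265/(4.965 × 1.60606) = 4.965 + 0.0257415 = 4.99074 m along the plane.
The resultant acts 0.715 + 0.0257415 = 0.740741 m (along the plate) below the hinge at the top edge, so the moment about the hinge is M = F × 0.740741 = 111.159 × 0.740741 = 82.34 kN·m.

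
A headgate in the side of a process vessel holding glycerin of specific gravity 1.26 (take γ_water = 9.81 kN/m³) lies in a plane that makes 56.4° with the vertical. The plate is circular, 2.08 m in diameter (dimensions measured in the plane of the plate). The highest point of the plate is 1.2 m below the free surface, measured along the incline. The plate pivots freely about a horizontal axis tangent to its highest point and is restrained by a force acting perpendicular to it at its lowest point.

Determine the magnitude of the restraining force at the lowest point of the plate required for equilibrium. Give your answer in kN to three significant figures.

γ = 1.26 × 9.81 = 12.3606 kN/m³.
The plate makes 56.4° with the vertical, i.e. θ = 90° − 56.4° = 33.6° to the horizontal. Measuring y along the incline from the free-surface line, vertical depth h = y·sinθ with sinθ = 0.553392.
The centroid is at the centre, 1.04 m below the top of the plate, so y_c = 1.2 + 1.04 = 2.24 m and h_c = 2.24 × 0.553392 = 1.2396 m.
A = π(1.04)² = 3.39795 m².
Resultant F = γ·h_c·A = 12.3606 × 1.2396 × 3.39795 = 52.0641 kN.
I_c = πr⁴/4 = π × 1.04⁴/4 = 0.918805 m⁴.
Centre of pressure: y_p = y_c + I_c/(y_c·A) = 2.24 + 0.918805/(2.24 × 3.39795) = 2.24 + 0.120714 = 2.36071 m along the plane.
The resultant acts 1.04 + 0.120714 = 1.16071 m (along the plate) below the hinge at the top edge, so the moment about the hinge is M = F × 1.16071 = 52.0641 × 1.16071 = 60.4313 kN·m.
A normal force at the bottom, 2.08 m from the hinge, must supply this moment: P = 60.4313/2.08 = 29.0535 kN.

P ≈ 29.1 kN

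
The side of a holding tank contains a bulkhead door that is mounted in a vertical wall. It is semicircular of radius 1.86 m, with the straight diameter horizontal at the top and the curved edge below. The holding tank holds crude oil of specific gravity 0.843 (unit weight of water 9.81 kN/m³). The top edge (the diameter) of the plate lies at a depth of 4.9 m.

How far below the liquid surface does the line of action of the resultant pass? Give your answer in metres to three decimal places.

h_p = 5.732 m

γ = 0.843 × 9.81 = 8.26983 kN/m³.
The centroid of a semicircle lies 4r/(3π) = 0.789409 m from the diameter, here below the top edge, so the centroid depth is h_c = 4.9 + 0.789409 = 5.68941 m.
A = πr²/2 = π × 1.86²/2 = 5.43433 m².
Resultant F = γ·h_c·A = 8.26983 × 5.68941 × 5.43433 = 255.688 kN.
I_c = (π/8 − 8/(9π))·r⁴ = 0.109757 × 1.86⁴ = 1.31366 m⁴.
Centre of pressure: y_p = y_c + I_c/(y_c·A) = 5.68941 + 1.31366/(5.68941 × 5.43433) = 5.68941 + 0.0424883 = 5.7319 m along the plane.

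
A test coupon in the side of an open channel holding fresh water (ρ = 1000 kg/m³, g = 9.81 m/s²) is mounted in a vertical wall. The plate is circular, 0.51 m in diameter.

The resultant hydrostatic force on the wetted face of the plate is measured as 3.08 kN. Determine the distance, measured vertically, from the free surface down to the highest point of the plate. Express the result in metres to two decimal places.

d_top ≈ 1.28 m

γ = ρg = 1000 × 9.81 = 9810 N/m³ = 9.81 kN/m³.
A = π(0.255)² = 0.204282 m².
From F = γ·h_c·A, the centroid depth is h_c = 3.08/(9.81 × 0.204282) = 1.53692 m.
The centroid is at the centre, 0.255 m below the top of the plate, so the highest point sits at h_top = 1.53692 − 0.255 = 1.28192 m below the surface.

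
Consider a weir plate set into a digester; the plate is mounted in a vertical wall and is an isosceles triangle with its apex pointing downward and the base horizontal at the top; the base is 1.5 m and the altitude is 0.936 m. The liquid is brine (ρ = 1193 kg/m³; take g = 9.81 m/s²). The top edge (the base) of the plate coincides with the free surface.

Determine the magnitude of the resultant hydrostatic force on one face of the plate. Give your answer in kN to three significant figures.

γ = ρg = 1193 × 9.81 / 1000 = 11.70333 kN/m³.
With the apex down, the centroid sits h/3 = 0.936/3 = 0.312 m below the base (the top edge), so the centroid depth is h_c = 0.312 m.
A = ½ × 1.5 × 0.936 = 0.702 m².
Resultant F = γ·h_c·A = 11.70333 × 0.312 × 0.702 = 2.56331 kN.

F ≈ 2.56 kN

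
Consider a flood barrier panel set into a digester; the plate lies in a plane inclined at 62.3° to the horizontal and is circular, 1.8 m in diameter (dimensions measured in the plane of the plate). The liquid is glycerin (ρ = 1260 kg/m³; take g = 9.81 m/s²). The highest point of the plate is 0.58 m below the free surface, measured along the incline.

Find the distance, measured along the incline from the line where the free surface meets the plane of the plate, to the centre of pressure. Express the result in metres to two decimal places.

y_p = 1.62 m

γ = ρg = 1260 × 9.81 / 1000 = 12.3606 kN/m³.
Let θ = 62.3° be the plate's angle to the horizontal; measure y along the incline from where the plane meets the free surface. Vertical depth h = y·sinθ with sinθ = 0.885394.
The centroid is at the centre, 0.9 m below the top of the plate, so y_c = 0.58 + 0.9 = 1.48 m and h_c = 1.48 × 0.885394 = 1.31038 m.
A = π(0.9)² = 2.54469 m².
Resultant F = γ·h_c·A = 12.3606 × 1.31038 × 2.54469 = 41.2166 kN.
I_c = πr⁴/4 = π × 0.9⁴/4 = 0.5153 m⁴.
Centre of pressure: y_p = y_c + I_c/(y_c·A) = 1.48 + 0.5153/(1.48 × 2.54469) = 1.48 + 0.136824 = 1.61682 m along the plane.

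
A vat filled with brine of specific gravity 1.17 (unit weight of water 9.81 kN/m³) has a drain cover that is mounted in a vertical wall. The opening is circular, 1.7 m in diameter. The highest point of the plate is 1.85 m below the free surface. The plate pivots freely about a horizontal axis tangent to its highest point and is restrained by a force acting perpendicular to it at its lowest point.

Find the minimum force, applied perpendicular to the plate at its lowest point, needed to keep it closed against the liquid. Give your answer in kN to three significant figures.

P ≈ 37.9 kN

γ = 1.17 × 9.81 = 11.4777 kN/m³.
The centroid is at the centre, 0.85 m below the top of the plate, so the centroid depth is h_c = 1.85 + 0.85 = 2.7 m.
A = π(0.85)² = 2.2698 m².
Resultant F = γ·h_c·A = 11.4777 × 2.7 × 2.2698 = 70.3406 kN.
I_c = πr⁴/4 = π × 0.85⁴/4 = 0.409983 m⁴.
Centre of pressure: y_p = y_c + I_c/(y_c·A) = 2.7 + 0.409983/(2.7 × 2.2698) = 2.7 + 0.0668982 = 2.7669 m along the plane.
The resultant acts 0.85 + 0.0668982 = 0.916898 m (along the plate) below the hinge at the top edge, so the moment about the hinge is M = F × 0.916898 = 70.3406 × 0.916898 = 64.4952 kN·m.
A normal force at the bottom, 1.7 m from the hinge, must supply this moment: P = 64.4952/1.7 = 37.9384 kN.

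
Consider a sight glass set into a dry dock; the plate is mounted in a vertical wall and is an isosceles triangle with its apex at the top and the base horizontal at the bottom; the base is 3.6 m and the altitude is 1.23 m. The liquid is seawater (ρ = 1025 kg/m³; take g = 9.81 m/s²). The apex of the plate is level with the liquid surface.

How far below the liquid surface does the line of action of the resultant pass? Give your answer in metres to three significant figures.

h_p = 0.923 m

γ = ρg = 1025 × 9.81 / 1000 = 10.05525 kN/m³.
With the apex up, the centroid sits 2h/3 = 2 × 1.23/3 = 0.82 m below the apex, so the centroid depth is h_c = 0.82 m.
A = ½ × 3.6 × 1.23 = 2.214 m².
Resultant F = γ·h_c·A = 10.05525 × 0.82 × 2.214 = 18.2551 kN.
I_c = b·h³/36 = 3.6 × 1.23³/36 = 0.186087 m⁴.
Centre of pressure: y_p = y_c + I_c/(y_c·A) = 0.82 + 0.186087/(0.82 × 2.214) = 0.82 + 0.1025 = 0.9225 m along the plane.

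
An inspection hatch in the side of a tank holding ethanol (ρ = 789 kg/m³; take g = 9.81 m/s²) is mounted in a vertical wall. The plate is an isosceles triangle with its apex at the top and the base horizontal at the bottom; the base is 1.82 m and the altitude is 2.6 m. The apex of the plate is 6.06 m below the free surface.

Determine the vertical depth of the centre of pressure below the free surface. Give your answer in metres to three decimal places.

h_p = 7.842 m

γ = ρg = 789 × 9.81 / 1000 = 7.74009 kN/m³.
With the apex up, the centroid sits 2h/3 = 2 × 2.6/3 = 1.73333 m below the apex, so the centroid depth is h_c = 6.06 + 1.73333 = 7.79333 m.
A = ½ × 1.82 × 2.6 = 2.366 m².
Resultant F = γ·h_c·A = 7.74009 × 7.79333 × 2.366 = 142.72 kN.
I_c = b·h³/36 = 1.82 × 2.6³/36 = 0.888564 m⁴.
Centre of pressure: y_p = y_c + I_c/(y_c·A) = 7.79333 + 0.888564/(7.79333 × 2.366) = 7.79333 + 0.0481893 = 7.84152 m along the plane.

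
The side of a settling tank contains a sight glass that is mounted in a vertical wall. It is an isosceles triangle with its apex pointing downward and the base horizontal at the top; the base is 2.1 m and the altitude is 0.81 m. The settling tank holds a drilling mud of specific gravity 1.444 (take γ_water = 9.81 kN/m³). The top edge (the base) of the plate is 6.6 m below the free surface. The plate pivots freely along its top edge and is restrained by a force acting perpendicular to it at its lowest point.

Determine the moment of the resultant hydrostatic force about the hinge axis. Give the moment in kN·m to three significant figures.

γ = 1.444 × 9.81 = 14.16564 kN/m³.
With the apex down, the centroid sits h/3 = 0.81/3 = 0.27 m below the base (the top edge), so the centroid depth is h_c = 6.6 + 0.27 = 6.87 m.
A = ½ × 2.1 × 0.81 = 0.8505 m².
Resultant F = γ·h_c·A = 14.16564 × 6.87 × 0.8505 = 82.7689 kN.
I_c = b·h³/36 = 2.1 × 0.81³/36 = 0.0310007 m⁴.
Centre of pressure: y_p = y_c + I_c/(y_c·A) = 6.87 + 0.0310007/(6.87 × 0.8505) = 6.87 + 0.00530567 = 6.87531 m along the plane.
The resultant acts 0.27 + 0.00530567 = 0.275306 m (along the plate) below the hinge at the top edge, so the moment about the hinge is M = F × 0.275306 = 82.7689 × 0.275306 = 22.7868 kN·m.

M ≈ 22.8 kN·m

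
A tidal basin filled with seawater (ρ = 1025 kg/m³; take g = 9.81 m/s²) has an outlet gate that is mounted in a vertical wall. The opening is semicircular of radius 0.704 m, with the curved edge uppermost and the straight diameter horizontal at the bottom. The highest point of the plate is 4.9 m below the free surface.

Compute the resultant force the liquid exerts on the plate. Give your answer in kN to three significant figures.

F ≈ 41.5 kN

γ = ρg = 1025 × 9.81 / 1000 = 10.05525 kN/m³.
The centroid lies 4r/(3π) = 0.298787 m above the diameter, so r − 4r/(3π) = 0.704 − 0.298787 = 0.405213 m below the topmost point, so the centroid depth is h_c = 4.9 + 0.405213 = 5.30521 m.
A = πr²/2 = π × 0.704²/2 = 0.778512 m².
Resultant F = γ·h_c·A = 10.05525 × 5.30521 × 0.778512 = 41.5299 kN.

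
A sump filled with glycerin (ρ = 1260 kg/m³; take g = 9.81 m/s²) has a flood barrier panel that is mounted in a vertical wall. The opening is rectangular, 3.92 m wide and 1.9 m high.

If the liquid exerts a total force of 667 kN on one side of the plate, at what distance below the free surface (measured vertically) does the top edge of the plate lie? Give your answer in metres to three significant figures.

γ = ρg = 1260 × 9.81 / 1000 = 12.3606 kN/m³.
A = 3.92 × 1.9 = 7.448 m².
From F = γ·h_c·A, the centroid depth is h_c = 667/(12.3606 × 7.448) = 7.24514 m.
The centroid lies 1.9/2 = 0.95 m below the top edge, so the top edge sits at h_top = 7.24514 − 0.95 = 6.29514 m below the surface.

d_top ≈ 6.30 m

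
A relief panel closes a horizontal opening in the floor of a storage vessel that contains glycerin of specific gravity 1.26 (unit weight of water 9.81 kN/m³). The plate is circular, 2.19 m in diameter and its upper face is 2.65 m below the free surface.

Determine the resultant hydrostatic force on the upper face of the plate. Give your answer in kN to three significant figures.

F ≈ 123 kN

γ = 1.26 × 9.81 = 12.3606 kN/m³.
The plate is horizontal, so pressure is uniform at p = γ·h = 12.3606 × 2.65 = 32.7556 kN/m².
A = π(1.095)² = 3.76685 m².
F = p·A = 32.7556 × 3.76685 = 123.385 kN.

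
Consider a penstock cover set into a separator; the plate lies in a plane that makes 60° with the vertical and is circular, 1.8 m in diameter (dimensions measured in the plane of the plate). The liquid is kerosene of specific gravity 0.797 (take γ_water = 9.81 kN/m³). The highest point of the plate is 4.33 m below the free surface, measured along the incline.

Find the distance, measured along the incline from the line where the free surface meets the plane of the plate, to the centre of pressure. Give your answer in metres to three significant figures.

γ = 0.797 × 9.81 = 7.81857 kN/m³.
The plate makes 60° with the vertical, i.e. θ = 90° − 60° = 30° to the horizontal. Measuring y along the incline from the free-surface line, vertical depth h = y·sinθ with sinθ = 0.500000.
The centroid is at the centre, 0.9 m below the top of the plate, so y_c = 4.33 + 0.9 = 5.23 m and h_c = 5.23 × 0.500000 = 2.615 m.
A = π(0.9)² = 2.54469 m².
Resultant F = γ·h_c·A = 7.81857 × 2.615 × 2.54469 = 52.0276 kN.
I_c = πr⁴/4 = π × 0.9⁴/4 = 0.5153 m⁴.
Centre of pressure: y_p = y_c + I_c/(y_c·A) = 5.23 + 0.5153/(5.23 × 2.54469) = 5.23 + 0.0387189 = 5.26872 m along the plane.

y_p = 5.27 m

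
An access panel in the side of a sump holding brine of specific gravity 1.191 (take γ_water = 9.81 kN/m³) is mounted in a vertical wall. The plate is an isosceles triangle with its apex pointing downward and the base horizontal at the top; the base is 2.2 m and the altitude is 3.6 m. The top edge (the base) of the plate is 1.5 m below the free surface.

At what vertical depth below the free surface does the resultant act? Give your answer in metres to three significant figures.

γ = 1.191 × 9.81 = 11.68371 kN/m³.
With the apex down, the centroid sits h/3 = 3.6/3 = 1.2 m below the base (the top edge), so the centroid depth is h_c = 1.5 + 1.2 = 2.7 m.
A = ½ × 2.2 × 3.6 = 3.96 m².
Resultant F = γ·h_c·A = 11.68371 × 2.7 × 3.96 = 124.922 kN.
I_c = b·h³/36 = 2.2 × 3.6³/36 = 2.8512 m⁴.
Centre of pressure: y_p = y_c + I_c/(y_c·A) = 2.7 + 2.8512/(2.7 × 3.96) = 2.7 + 0.266667 = 2.96667 m along the plane.

h_p = 2.97 m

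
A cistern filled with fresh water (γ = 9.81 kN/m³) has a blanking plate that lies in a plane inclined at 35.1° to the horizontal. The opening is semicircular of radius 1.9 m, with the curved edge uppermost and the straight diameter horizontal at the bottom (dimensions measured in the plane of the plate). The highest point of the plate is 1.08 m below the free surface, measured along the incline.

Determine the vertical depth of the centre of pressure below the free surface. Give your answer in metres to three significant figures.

γ = 9.81 kN/m³.
Let θ = 35.1° be the plate's angle to the horizontal; measure y along the incline from where the plane meets the free surface. Vertical depth h = y·sinθ with sinθ = 0.575005.
The centroid lies 4r/(3π) = 0.806385 m above the diameter, so r − 4r/(3π) = 1.9 − 0.806385 = 1.09361 m below the topmost point, so y_c = 1.08 + 1.09361 = 2.17361 m and h_c = 2.17361 × 0.575005 = 1.24984 m.
A = πr²/2 = π × 1.9²/2 = 5.67057 m².
Resultant F = γ·h_c·A = 9.81 × 1.24984 × 5.67057 = 69.5265 kN.
I_c = (π/8 − 8/(9π))·r⁴ = 0.109757 × 1.9⁴ = 1.43036 m⁴.
Centre of pressure: y_p = y_c + I_c/(y_c·A) = 2.17361 + 1.43036/(2.17361 × 5.67057) = 2.17361 + 0.116048 = 2.28966 m along the plane.
Vertically, h_p = y_p·sinθ = 2.28966 × 0.575005 = 1.31657 m.

h_p = 1.32 m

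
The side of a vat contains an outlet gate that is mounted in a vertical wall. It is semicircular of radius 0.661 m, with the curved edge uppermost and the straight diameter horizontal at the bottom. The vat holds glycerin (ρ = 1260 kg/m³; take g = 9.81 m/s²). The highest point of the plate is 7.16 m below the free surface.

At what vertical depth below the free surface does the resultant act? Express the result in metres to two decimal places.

h_p = 7.54 m

γ = ρg = 1260 × 9.81 / 1000 = 12.3606 kN/m³.
The centroid lies 4r/(3π) = 0.280537 m above the diameter, so r − 4r/(3π) = 0.661 − 0.280537 = 0.380463 m below the topmost point, so the centroid depth is h_c = 7.16 + 0.380463 = 7.54046 m.
A = πr²/2 = π × 0.661²/2 = 0.686314 m².
Resultant F = γ·h_c·A = 12.3606 × 7.54046 × 0.686314 = 63.9676 kN.
I_c = (π/8 − 8/(9π))·r⁴ = 0.109757 × 0.661⁴ = 0.0209526 m⁴.
Centre of pressure: y_p = y_c + I_c/(y_c·A) = 7.54046 + 0.0209526/(7.54046 × 0.686314) = 7.54046 + 0.00404872 = 7.54451 m along the plane.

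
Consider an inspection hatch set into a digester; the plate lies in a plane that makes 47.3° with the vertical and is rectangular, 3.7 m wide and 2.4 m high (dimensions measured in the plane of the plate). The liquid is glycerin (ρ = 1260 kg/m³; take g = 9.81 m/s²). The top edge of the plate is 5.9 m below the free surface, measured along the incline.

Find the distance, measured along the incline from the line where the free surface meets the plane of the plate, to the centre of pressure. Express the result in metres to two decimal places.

γ = ρg = 1260 × 9.81 / 1000 = 12.3606 kN/m³.
The plate makes 47.3° with the vertical, i.e. θ = 90° − 47.3° = 42.7° to the horizontal. Measuring y along the incline from the free-surface line, vertical depth h = y·sinθ with sinθ = 0.678160.
The centroid lies 2.4/2 = 1.2 m below the top edge, so y_c = 5.9 + 1.2 = 7.1 m and h_c = 7.1 × 0.678160 = 4.81494 m.
A = 3.7 × 2.4 = 8.88 m².
Resultant F = γ·h_c·A = 12.3606 × 4.81494 × 8.88 = 528.498 kN.
I_c = b·h³/12 = 3.7 × 2.4³/12 = 4.2624 m⁴.
Centre of pressure: y_p = y_c + I_c/(y_c·A) = 7.1 + 4.2624/(7.1 × 8.88) = 7.1 + 0.0676056 = 7.16761 m along the plane.

y_p = 7.17 m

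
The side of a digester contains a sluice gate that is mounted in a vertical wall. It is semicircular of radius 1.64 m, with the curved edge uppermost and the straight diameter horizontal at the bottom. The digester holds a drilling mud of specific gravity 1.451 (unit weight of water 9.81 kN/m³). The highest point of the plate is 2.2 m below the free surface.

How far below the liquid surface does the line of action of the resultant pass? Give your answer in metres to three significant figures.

h_p = 3.20 m

γ = 1.451 × 9.81 = 14.23431 kN/m³.
The centroid lies 4r/(3π) = 0.696038 m above the diameter, so r − 4r/(3π) = 1.64 − 0.696038 = 0.943962 m below the topmost point, so the centroid depth is h_c = 2.2 + 0.943962 = 3.14396 m.
A = πr²/2 = π × 1.64²/2 = 4.22481 m².
Resultant F = γ·h_c·A = 14.23431 × 3.14396 × 4.22481 = 189.069 kN.
I_c = (π/8 − 8/(9π))·r⁴ = 0.109757 × 1.64⁴ = 0.793976 m⁴.
Centre of pressure: y_p = y_c + I_c/(y_c·A) = 3.14396 + 0.793976/(3.14396 × 4.22481) = 3.14396 + 0.0597755 = 3.20374 m along the plane.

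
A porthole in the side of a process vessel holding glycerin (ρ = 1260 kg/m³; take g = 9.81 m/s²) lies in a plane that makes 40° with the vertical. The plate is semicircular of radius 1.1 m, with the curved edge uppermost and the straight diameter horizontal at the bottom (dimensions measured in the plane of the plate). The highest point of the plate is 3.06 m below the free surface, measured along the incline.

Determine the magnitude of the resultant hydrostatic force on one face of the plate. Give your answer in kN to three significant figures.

γ = ρg = 1260 × 9.81 / 1000 = 12.3606 kN/m³.
The plate makes 40° with the vertical, i.e. θ = 90° − 40° = 50° to the horizontal. Measuring y along the incline from the free-surface line, vertical depth h = y·sinθ with sinθ = 0.766044.
The centroid lies 4r/(3π) = 0.466854 m above the diameter, so r − 4r/(3π) = 1.1 − 0.466854 = 0.633146 m below the topmost point, so y_c = 3.06 + 0.633146 = 3.69315 m and h_c = 3.69315 × 0.766044 = 2.82912 m.
A = πr²/2 = π × 1.1²/2 = 1.90066 m².
Resultant F = γ·h_c·A = 12.3606 × 2.82912 × 1.90066 = 66.4654 kN.

F ≈ 66.5 kN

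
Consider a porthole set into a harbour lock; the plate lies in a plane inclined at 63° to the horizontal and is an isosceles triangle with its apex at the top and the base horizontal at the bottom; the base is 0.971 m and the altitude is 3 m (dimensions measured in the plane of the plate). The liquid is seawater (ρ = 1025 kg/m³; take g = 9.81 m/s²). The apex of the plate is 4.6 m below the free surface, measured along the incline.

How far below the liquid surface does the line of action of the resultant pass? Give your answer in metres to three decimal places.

γ = ρg = 1025 × 9.81 / 1000 = 10.05525 kN/m³.
Let θ = 63° be the plate's angle to the horizontal; measure y along the incline from where the plane meets the free surface. Vertical depth h = y·sinθ with sinθ = 0.891007.
With the apex up, the centroid sits 2h/3 = 2 × 3/3 = 2 m below the apex, so y_c = 4.6 + 2 = 6.6 m and h_c = 6.6 × 0.891007 = 5.88065 m.
A = ½ × 0.971 × 3 = 1.4565 m².
Resultant F = γ·h_c·A = 10.05525 × 5.88065 × 1.4565 = 86.1249 kN.
I_c = b·h³/36 = 0.971 × 3³/36 = 0.72825 m⁴.
Centre of pressure: y_p = y_c + I_c/(y_c·A) = 6.6 + 0.72825/(6.6 × 1.4565) = 6.6 + 0.0757576 = 6.67576 m along the plane.
Vertically, h_p = y_p·sinθ = 6.67576 × 0.891007 = 5.94815 m.

h_p = 5.948 m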